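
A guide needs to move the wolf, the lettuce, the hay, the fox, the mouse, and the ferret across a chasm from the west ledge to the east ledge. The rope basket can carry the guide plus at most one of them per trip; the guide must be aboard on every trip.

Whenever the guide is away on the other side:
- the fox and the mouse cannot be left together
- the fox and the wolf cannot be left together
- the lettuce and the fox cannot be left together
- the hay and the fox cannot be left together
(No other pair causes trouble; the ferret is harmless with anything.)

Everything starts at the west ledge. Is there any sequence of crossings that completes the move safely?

Following every safe sequence of crossings from the start, the most of the 6 that can be at the east ledge as the rope basket arrives there on crossings 1, 3, 5 is 1, 2, 3 respectively; the best ever achieved is 3 of 6.
From crossing 7 on, no configuration arises that was not already reachable earlier: only 22 distinct safe configurations (who is on which side, and where the rope basket is) can ever be reached, none of them has everyone across, and every continuation just revisits them. So no valid plan exists.

No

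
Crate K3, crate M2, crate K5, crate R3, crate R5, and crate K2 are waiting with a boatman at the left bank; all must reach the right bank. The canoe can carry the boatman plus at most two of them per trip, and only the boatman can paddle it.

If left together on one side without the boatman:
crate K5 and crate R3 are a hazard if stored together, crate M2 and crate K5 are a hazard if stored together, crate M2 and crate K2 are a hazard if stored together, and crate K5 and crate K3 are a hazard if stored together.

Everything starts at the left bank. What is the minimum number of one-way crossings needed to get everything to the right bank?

Counting alone: the boatman can take at most 2 across per trip to the right bank, so moving all 6 needs at least 3 loaded trips out, with a return between consecutive ones — at least 5 crossings.
The safety rule pushes this higher. Following every safe sequence of crossings, the most of the 6 that can be at the right bank as the canoe arrives there on crossing 5 is 5 — never all 6.
So no plan with fewer than 7 crossings exists, and this one achieves 7:
1. Boatman goes to the right bank with crate K5 and crate M2.  [the left bank: crate K2, crate K3, crate R3, crate R5 | the right bank: crate K5, crate M2]
2. Boatman goes back to the left bank with crate M2.  [the left bank: crate K2, crate K3, crate M2, crate R3, crate R5 | the right bank: crate K5]
3. Boatman goes to the right bank with crate K3 and crate M2.  [the left bank: crate K2, crate R3, crate R5 | the right bank: crate K3, crate K5, crate M2]
4. Boatman goes back to the left bank with crate K5.  [the left bank: crate K2, crate K5, crate R3, crate R5 | the right bank: crate K3, crate M2]
5. Boatman goes to the right bank with crate R3 and crate R5.  [the left bank: crate K2, crate K5 | the right bank: crate K3, crate M2, crate R3, crate R5]
6. Boatman goes back to the left bank alone.  [the left bank: crate K2, crate K5 | the right bank: crate K3, crate M2, crate R3, crate R5]
7. Boatman goes to the right bank with crate K2 and crate K5.  [the left bank: — | the right bank: crate K2, crate K3, crate K5, crate M2, crate R3, crate R5]

7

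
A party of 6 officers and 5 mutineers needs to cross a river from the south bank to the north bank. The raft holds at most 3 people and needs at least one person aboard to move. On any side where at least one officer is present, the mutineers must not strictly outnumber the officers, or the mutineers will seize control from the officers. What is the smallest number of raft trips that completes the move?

9

Counting alone: each trip to the north bank takes at most 3 across and each return brings at least 1 back, so after t trips out (and t−1 returns) at most 3t − (t−1) of the 11 are across; that first reaches 11 at t = 5, so at least 9 crossings are needed.
The plan below uses exactly 9 crossings, so it is optimal:
1. 3 mutineers → the north bank.  (the south bank: 6O 2M; the north bank: 0O 3M)
2. 1 mutineer ← the south bank.  (the south bank: 6O 3M; the north bank: 0O 2M)
3. 3 officers → the north bank.  (the south bank: 3O 3M; the north bank: 3O 2M)
4. 1 officer ← the south bank.  (the south bank: 4O 3M; the north bank: 2O 2M)
5. 2 officers and 1 mutineer → the north bank.  (the south bank: 2O 2M; the north bank: 4O 3M)
6. 1 officer ← the south bank.  (the south bank: 3O 2M; the north bank: 3O 3M)
7. 2 officers and 1 mutineer → the north bank.  (the south bank: 1O 1M; the north bank: 5O 4M)
8. 1 officer ← the south bank.  (the south bank: 2O 1M; the north bank: 4O 4M)
9. 2 officers and 1 mutineer → the north bank.  (the south bank: 0O 0M; the north bank: 6O 5M)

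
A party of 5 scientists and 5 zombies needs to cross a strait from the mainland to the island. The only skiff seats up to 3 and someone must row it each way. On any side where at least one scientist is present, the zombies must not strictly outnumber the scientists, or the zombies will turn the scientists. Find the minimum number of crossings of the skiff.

Counting alone: each trip to the island takes at most 3 across and each return brings at least 1 back, so after t trips out (and t−1 returns) at most 3t − (t−1) of the 10 are across; that first reaches 10 at t = 5, so at least 9 crossings are needed.
The safety rule pushes this higher. Following every safe sequence of crossings, the most of the 10 that can be at the island as the skiff arrives there on crossing 9 is 9 — never all 10.
So no plan with fewer than 11 crossings exists, and this one achieves 11:
1. 2 zombies → the island.  (the mainland: 5S 3Z; the island: 0S 2Z)
2. 1 zombie ← the mainland.  (the mainland: 5S 4Z; the island: 0S 1Z)
3. 3 zombies → the island.  (the mainland: 5S 1Z; the island: 0S 4Z)
4. 1 zombie ← the mainland.  (the mainland: 5S 2Z; the island: 0S 3Z)
5. 3 scientists → the island.  (the mainland: 2S 2Z; the island: 3S 3Z)
6. 1 scientist and 1 zombie ← the mainland.  (the mainland: 3S 3Z; the island: 2S 2Z)
7. 3 scientists → the island.  (the mainland: 0S 3Z; the island: 5S 2Z)
8. 1 zombie ← the mainland.  (the mainland: 0S 4Z; the island: 5S 1Z)
9. 2 zombies → the island.  (the mainland: 0S 2Z; the island: 5S 3Z)
10. 1 zombie ← the mainland.  (the mainland: 0S 3Z; the island: 5S 2Z)
11. 3 zombies → the island.  (the mainland: 0S 0Z; the island: 5S 5Z)

11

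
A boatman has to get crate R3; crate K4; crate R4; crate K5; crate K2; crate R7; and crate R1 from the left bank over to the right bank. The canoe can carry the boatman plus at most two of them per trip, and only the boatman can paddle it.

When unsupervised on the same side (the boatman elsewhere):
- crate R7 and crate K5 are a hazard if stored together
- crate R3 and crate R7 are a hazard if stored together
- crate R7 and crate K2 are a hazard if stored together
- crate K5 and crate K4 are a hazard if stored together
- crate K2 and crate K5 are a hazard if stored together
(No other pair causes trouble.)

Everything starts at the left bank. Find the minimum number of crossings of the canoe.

Counting alone: the boatman can take at most 2 across per trip to the right bank, so moving all 7 needs at least 4 loaded trips out, with a return between consecutive ones — at least 7 crossings.
The safety rule pushes this higher. Following every safe sequence of crossings, the most of the 7 that can be at the right bank as the canoe arrives there on crossings 7, 9 is 5, 6 respectively — never all 7.
So no plan with fewer than 11 crossings exists, and this one achieves 11:
1. Boatman goes to the right bank with crate K5 and crate R7.  [the left bank: crate K2, crate K4, crate R1, crate R3, crate R4 | the right bank: crate K5, crate R7]
2. Boatman goes back to the left bank with crate K5.  [the left bank: crate K2, crate K4, crate K5, crate R1, crate R3, crate R4 | the right bank: crate R7]
3. Boatman goes to the right bank with crate K5 and crate R3.  [the left bank: crate K2, crate K4, crate R1, crate R4 | the right bank: crate K5, crate R3, crate R7]
4. Boatman goes back to the left bank with crate R7.  [the left bank: crate K2, crate K4, crate R1, crate R4, crate R7 | the right bank: crate K5, crate R3]
5. Boatman goes to the right bank with crate K2 and crate K4.  [the left bank: crate R1, crate R4, crate R7 | the right bank: crate K2, crate K4, crate K5, crate R3]
6. Boatman goes back to the left bank with crate K5.  [the left bank: crate K5, crate R1, crate R4, crate R7 | the right bank: crate K2, crate K4, crate R3]
7. Boatman goes to the right bank with crate K5 and crate R4.  [the left bank: crate R1, crate R7 | the right bank: crate K2, crate K4, crate K5, crate R3, crate R4]
8. Boatman goes back to the left bank with crate K5.  [the left bank: crate K5, crate R1, crate R7 | the right bank: crate K2, crate K4, crate R3, crate R4]
9. Boatman goes to the right bank with crate K5 and crate R1.  [the left bank: crate R7 | the right bank: crate K2, crate K4, crate K5, crate R1, crate R3, crate R4]
10. Boatman goes back to the left bank with crate K5.  [the left bank: crate K5, crate R7 | the right bank: crate K2, crate K4, crate R1, crate R3, crate R4]
11. Boatman goes to the right bank with crate K5 and crate R7.  [the left bank: — | the right bank: crate K2, crate K4, crate K5, crate R1, crate R3, crate R4, crate R7]

11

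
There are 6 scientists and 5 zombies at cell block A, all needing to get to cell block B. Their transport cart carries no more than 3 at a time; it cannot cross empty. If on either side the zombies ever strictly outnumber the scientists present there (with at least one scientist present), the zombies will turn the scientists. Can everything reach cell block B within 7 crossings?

Counting alone: each trip to cell block B takes at most 3 across and each return brings at least 1 back, so after t trips out (and t−1 returns) at most 3t − (t−1) of the 11 are across; that first reaches 11 at t = 5, so at least 9 crossings are needed.
Since 7 < 9, 7 crossings cannot be enough. (The shortest complete plan in fact takes 9:)
1. 3 zombies → cell block B.  (cell block A: 6S 2Z; cell block B: 0S 3Z)
2. 1 zombie ← cell block A.  (cell block A: 6S 3Z; cell block B: 0S 2Z)
3. 3 scientists → cell block B.  (cell block A: 3S 3Z; cell block B: 3S 2Z)
4. 1 scientist ← cell block A.  (cell block A: 4S 3Z; cell block B: 2S 2Z)
5. 2 scientists and 1 zombie → cell block B.  (cell block A: 2S 2Z; cell block B: 4S 3Z)
6. 1 scientist ← cell block A.  (cell block A: 3S 2Z; cell block B: 3S 3Z)
7. 2 scientists and 1 zombie → cell block B.  (cell block A: 1S 1Z; cell block B: 5S 4Z)
8. 1 scientist ← cell block A.  (cell block A: 2S 1Z; cell block B: 4S 4Z)
9. 2 scientists and 1 zombie → cell block B.  (cell block A: 0S 0Z; cell block B: 6S 5Z)

No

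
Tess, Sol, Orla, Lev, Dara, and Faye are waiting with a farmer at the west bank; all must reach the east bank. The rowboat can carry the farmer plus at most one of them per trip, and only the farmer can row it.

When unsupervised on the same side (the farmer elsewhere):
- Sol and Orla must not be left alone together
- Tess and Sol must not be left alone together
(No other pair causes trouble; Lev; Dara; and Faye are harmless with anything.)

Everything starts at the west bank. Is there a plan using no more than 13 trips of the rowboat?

Yes — this plan uses 13 crossings (≤ 13):
1. Farmer goes to the east bank with Sol.
2. Farmer goes back to the west bank alone.
3. Farmer goes to the east bank with Tess.
4. Farmer goes back to the west bank with Sol.
5. Farmer goes to the east bank with Orla.
6. Farmer goes back to the west bank alone.
7. Farmer goes to the east bank with Lev.
8. Farmer goes back to the west bank alone.
9. Farmer goes to the east bank with Dara.
10. Farmer goes back to the west bank alone.
11. Farmer goes to the east bank with Faye.
12. Farmer goes back to the west bank alone.
13. Farmer goes to the east bank with Sol.

Yes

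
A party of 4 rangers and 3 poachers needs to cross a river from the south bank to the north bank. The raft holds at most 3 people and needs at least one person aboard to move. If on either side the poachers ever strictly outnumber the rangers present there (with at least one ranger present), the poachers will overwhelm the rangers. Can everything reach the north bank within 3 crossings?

No

Counting alone: each trip to the north bank takes at most 3 across and each return brings at least 1 back, so after t trips out (and t−1 returns) at most 3t − (t−1) of the 7 are across; that first reaches 7 at t = 3, so at least 5 crossings are needed.
Since 3 < 5, 3 crossings cannot be enough. (The shortest complete plan in fact takes 5:)
1. 3 poachers → the north bank.  (the south bank: 4R 0P; the north bank: 0R 3P)
2. 1 poacher ← the south bank.  (the south bank: 4R 1P; the north bank: 0R 2P)
3. 3 rangers → the north bank.  (the south bank: 1R 1P; the north bank: 3R 2P)
4. 1 ranger ← the south bank.  (the south bank: 2R 1P; the north bank: 2R 2P)
5. 2 rangers and 1 poacher → the north bank.  (the south bank: 0R 0P; the north bank: 4R 3P)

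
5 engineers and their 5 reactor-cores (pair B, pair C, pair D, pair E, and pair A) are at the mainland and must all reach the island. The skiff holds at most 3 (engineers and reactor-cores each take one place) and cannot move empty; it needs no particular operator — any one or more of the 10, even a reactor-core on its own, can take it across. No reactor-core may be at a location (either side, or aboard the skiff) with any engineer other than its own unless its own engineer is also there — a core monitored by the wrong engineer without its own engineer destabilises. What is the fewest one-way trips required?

Counting alone: each trip to the island takes at most 3 across and each return brings at least 1 back, so after t trips out (and t−1 returns) at most 3t − (t−1) of the 10 are across; that first reaches 10 at t = 5, so at least 9 crossings are needed.
The safety rule pushes this higher. Following every safe sequence of crossings, the most of the 10 that can be at the island as the skiff arrives there on crossing 9 is 9 — never all 10.
So no plan with fewer than 11 crossings exists, and this one achieves 11:
1. engineer B and reactor-core B cross → the island.
2. engineer B crosses ← the mainland.
3. reactor-core C, reactor-core D, and reactor-core E cross → the island.
4. reactor-core B crosses ← the mainland.
5. engineer C, engineer D, and engineer E cross → the island.
6. engineer C and reactor-core C cross ← the mainland.
7. engineer A, engineer B, and engineer C cross → the island.
8. reactor-core D crosses ← the mainland.
9. reactor-core B and reactor-core C cross → the island.
10. reactor-core B crosses ← the mainland.
11. reactor-core A, reactor-core B, and reactor-core D cross → the island.

11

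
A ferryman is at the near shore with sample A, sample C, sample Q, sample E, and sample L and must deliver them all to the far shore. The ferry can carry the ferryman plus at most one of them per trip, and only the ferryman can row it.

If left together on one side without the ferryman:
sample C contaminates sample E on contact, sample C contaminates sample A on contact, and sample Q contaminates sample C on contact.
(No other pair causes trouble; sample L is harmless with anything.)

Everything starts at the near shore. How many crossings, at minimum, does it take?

Following every safe sequence of crossings from the start, the most of the 5 that can be at the far shore as the ferry arrives there on crossings 1, 3, 5 is 1, 2, 3 respectively; the best ever achieved is 3 of 5.
From crossing 7 on, no configuration arises that was not already reachable earlier: only 18 distinct safe configurations (who is on which side, and where the ferry is) can ever be reached, none of them has everyone across, and every continuation just revisits them. So no valid plan exists.

impossible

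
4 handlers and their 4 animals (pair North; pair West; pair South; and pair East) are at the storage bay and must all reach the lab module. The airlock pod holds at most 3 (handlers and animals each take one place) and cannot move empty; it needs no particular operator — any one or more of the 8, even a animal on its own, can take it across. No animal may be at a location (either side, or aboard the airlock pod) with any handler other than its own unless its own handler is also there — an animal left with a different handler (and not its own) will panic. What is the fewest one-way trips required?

Counting alone: each trip to the lab module takes at most 3 across and each return brings at least 1 back, so after t trips out (and t−1 returns) at most 3t − (t−1) of the 8 are across; that first reaches 8 at t = 4, so at least 7 crossings are needed.
The safety rule pushes this higher. Following every safe sequence of crossings, the most of the 8 that can be at the lab module as the airlock pod arrives there on crossing 7 is 7 — never all 8.
So no plan with fewer than 9 crossings exists, and this one achieves 9:
1. animal North and handler North cross → the lab module.
2. handler North crosses ← the storage bay.
3. animal West, handler North, and handler West cross → the lab module.
4. animal North and handler North cross ← the storage bay.
5. handler East, handler North, and handler South cross → the lab module.
6. animal West crosses ← the storage bay.
7. animal North and animal West cross → the lab module.
8. animal North crosses ← the storage bay.
9. animal East, animal North, and animal South cross → the lab module.

9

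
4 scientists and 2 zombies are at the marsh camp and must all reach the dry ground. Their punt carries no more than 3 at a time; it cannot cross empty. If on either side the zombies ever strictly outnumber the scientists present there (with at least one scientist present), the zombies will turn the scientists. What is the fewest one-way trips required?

5

Counting alone: each trip to the dry ground takes at most 3 across and each return brings at least 1 back, so after t trips out (and t−1 returns) at most 3t − (t−1) of the 6 are across; that first reaches 6 at t = 3, so at least 5 crossings are needed.
The plan below uses exactly 5 crossings, so it is optimal:
1. 2 zombies → the dry ground.  (the marsh camp: 4S 0Z; the dry ground: 0S 2Z)
2. 1 zombie ← the marsh camp.  (the marsh camp: 4S 1Z; the dry ground: 0S 1Z)
3. 2 scientists and 1 zombie → the dry ground.  (the marsh camp: 2S 0Z; the dry ground: 2S 2Z)
4. 1 zombie ← the marsh camp.  (the marsh camp: 2S 1Z; the dry ground: 2S 1Z)
5. 2 scientists and 1 zombie → the dry ground.  (the marsh camp: 0S 0Z; the dry ground: 4S 2Z)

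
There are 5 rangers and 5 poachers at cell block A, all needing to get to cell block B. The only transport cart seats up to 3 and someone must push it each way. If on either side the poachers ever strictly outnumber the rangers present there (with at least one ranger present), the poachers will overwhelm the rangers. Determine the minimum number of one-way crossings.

11

Counting alone: each trip to cell block B takes at most 3 across and each return brings at least 1 back, so after t trips out (and t−1 returns) at most 3t − (t−1) of the 10 are across; that first reaches 10 at t = 5, so at least 9 crossings are needed.
The safety rule pushes this higher. Following every safe sequence of crossings, the most of the 10 that can be at cell block B as the transport cart arrives there on crossing 9 is 9 — never all 10.
So no plan with fewer than 11 crossings exists, and this one achieves 11:
1. 2 poachers → cell block B.  (cell block A: 5R 3P; cell block B: 0R 2P)
2. 1 poacher ← cell block A.  (cell block A: 5R 4P; cell block B: 0R 1P)
3. 3 poachers → cell block B.  (cell block A: 5R 1P; cell block B: 0R 4P)
4. 1 poacher ← cell block A.  (cell block A: 5R 2P; cell block B: 0R 3P)
5. 3 rangers → cell block B.  (cell block A: 2R 2P; cell block B: 3R 3P)
6. 1 ranger and 1 poacher ← cell block A.  (cell block A: 3R 3P; cell block B: 2R 2P)
7. 3 rangers → cell block B.  (cell block A: 0R 3P; cell block B: 5R 2P)
8. 1 poacher ← cell block A.  (cell block A: 0R 4P; cell block B: 5R 1P)
9. 2 poachers → cell block B.  (cell block A: 0R 2P; cell block B: 5R 3P)
10. 1 poacher ← cell block A.  (cell block A: 0R 3P; cell block B: 5R 2P)
11. 3 poachers → cell block B.  (cell block A: 0R 0P; cell block B: 5R 5P)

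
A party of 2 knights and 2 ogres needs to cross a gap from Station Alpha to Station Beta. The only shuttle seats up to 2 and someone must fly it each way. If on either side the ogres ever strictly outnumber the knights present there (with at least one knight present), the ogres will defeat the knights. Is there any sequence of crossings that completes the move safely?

1. 2 ogres → Station Beta.  (Station Alpha: 2K 0O; Station Beta: 0K 2O)
2. 1 ogre ← Station Alpha.  (Station Alpha: 2K 1O; Station Beta: 0K 1O)
3. 2 knights → Station Beta.  (Station Alpha: 0K 1O; Station Beta: 2K 1O)
4. 1 ogre ← Station Alpha.  (Station Alpha: 0K 2O; Station Beta: 2K 0O)
5. 2 ogres → Station Beta.  (Station Alpha: 0K 0O; Station Beta: 2K 2O)

Yes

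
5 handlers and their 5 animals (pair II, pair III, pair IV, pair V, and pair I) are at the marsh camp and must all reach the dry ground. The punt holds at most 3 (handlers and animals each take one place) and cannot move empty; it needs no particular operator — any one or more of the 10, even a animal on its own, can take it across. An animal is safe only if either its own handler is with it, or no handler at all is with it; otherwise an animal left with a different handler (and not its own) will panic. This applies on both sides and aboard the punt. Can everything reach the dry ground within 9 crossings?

No

Counting alone: each trip to the dry ground takes at most 3 across and each return brings at least 1 back, so after t trips out (and t−1 returns) at most 3t − (t−1) of the 10 are across; that first reaches 10 at t = 5, so at least 9 crossings are needed.
The safety rule pushes this higher. Following every safe sequence of crossings, the most of the 10 that can be at the dry ground as the punt arrives there on crossing 9 is 9 — never all 10.
So the move cannot be finished within 9 crossings. (The shortest complete plan takes 11:)
1. animal II and handler II cross → the dry ground.
2. handler II crosses ← the marsh camp.
3. animal III, animal IV, and animal V cross → the dry ground.
4. animal II crosses ← the marsh camp.
5. handler III, handler IV, and handler V cross → the dry ground.
6. animal III and handler III cross ← the marsh camp.
7. handler I, handler II, and handler III cross → the dry ground.
8. animal IV crosses ← the marsh camp.
9. animal II and animal III cross → the dry ground.
10. animal II crosses ← the marsh camp.
11. animal I, animal II, and animal IV cross → the dry ground.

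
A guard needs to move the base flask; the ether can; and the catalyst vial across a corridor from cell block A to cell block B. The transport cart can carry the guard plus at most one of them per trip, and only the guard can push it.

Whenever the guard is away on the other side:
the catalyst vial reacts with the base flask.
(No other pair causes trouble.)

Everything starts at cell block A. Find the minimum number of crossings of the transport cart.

Counting alone: the guard can take at most 1 across per trip to cell block B, so moving all 3 needs at least 3 loaded trips out, with a return between consecutive ones — at least 5 crossings.
The plan below uses exactly 5 crossings, so it is optimal:
1. Guard goes to cell block B with the base flask.  [cell block A: the catalyst vial, the ether can | cell block B: the base flask]
2. Guard goes back to cell block A alone.  [cell block A: the catalyst vial, the ether can | cell block B: the base flask]
3. Guard goes to cell block B with the ether can.  [cell block A: the catalyst vial | cell block B: the base flask, the ether can]
4. Guard goes back to cell block A alone.  [cell block A: the catalyst vial | cell block B: the base flask, the ether can]
5. Guard goes to cell block B with the catalyst vial.  [cell block A: — | cell block B: the base flask, the catalyst vial, the ether can]

5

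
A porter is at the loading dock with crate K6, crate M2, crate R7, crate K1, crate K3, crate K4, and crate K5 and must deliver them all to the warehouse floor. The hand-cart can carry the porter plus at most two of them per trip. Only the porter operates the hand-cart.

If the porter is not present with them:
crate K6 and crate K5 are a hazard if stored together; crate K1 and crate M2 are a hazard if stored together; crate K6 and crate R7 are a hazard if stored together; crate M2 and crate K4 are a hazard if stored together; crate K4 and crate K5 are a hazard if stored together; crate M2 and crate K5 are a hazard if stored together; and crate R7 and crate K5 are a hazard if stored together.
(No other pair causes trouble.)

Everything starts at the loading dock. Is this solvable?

No

Whatever the first load, the items left behind include a forbidden pair without the porter. No opening move is safe, so no plan exists.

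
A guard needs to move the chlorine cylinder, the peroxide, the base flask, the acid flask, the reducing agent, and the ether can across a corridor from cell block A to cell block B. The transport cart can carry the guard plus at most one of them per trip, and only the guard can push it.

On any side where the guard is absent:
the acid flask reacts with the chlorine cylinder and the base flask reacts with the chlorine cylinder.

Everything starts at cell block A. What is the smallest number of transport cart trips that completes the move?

13

Counting alone: the guard can take at most 1 across per trip to cell block B, so moving all 6 needs at least 6 loaded trips out, with a return between consecutive ones — at least 11 crossings.
The safety rule pushes this higher. Following every safe sequence of crossings, the most of the 6 that can be at cell block B as the transport cart arrives there on crossing 11 is 5 — never all 6.
So no plan with fewer than 13 crossings exists, and this one achieves 13:
1. Guard goes to cell block B with the chlorine cylinder.  [cell block A: the acid flask, the base flask, the ether can, the peroxide, the reducing agent | cell block B: the chlorine cylinder]
2. Guard goes back to cell block A alone.  [cell block A: the acid flask, the base flask, the ether can, the peroxide, the reducing agent | cell block B: the chlorine cylinder]
3. Guard goes to cell block B with the peroxide.  [cell block A: the acid flask, the base flask, the ether can, the reducing agent | cell block B: the chlorine cylinder, the peroxide]
4. Guard goes back to cell block A alone.  [cell block A: the acid flask, the base flask, the ether can, the reducing agent | cell block B: the chlorine cylinder, the peroxide]
5. Guard goes to cell block B with the base flask.  [cell block A: the acid flask, the ether can, the reducing agent | cell block B: the base flask, the chlorine cylinder, the peroxide]
6. Guard goes back to cell block A with the chlorine cylinder.  [cell block A: the acid flask, the chlorine cylinder, the ether can, the reducing agent | cell block B: the base flask, the peroxide]
7. Guard goes to cell block B with the acid flask.  [cell block A: the chlorine cylinder, the ether can, the reducing agent | cell block B: the acid flask, the base flask, the peroxide]
8. Guard goes back to cell block A alone.  [cell block A: the chlorine cylinder, the ether can, the reducing agent | cell block B: the acid flask, the base flask, the peroxide]
9. Guard goes to cell block B with the reducing agent.  [cell block A: the chlorine cylinder, the ether can | cell block B: the acid flask, the base flask, the peroxide, the reducing agent]
10. Guard goes back to cell block A alone.  [cell block A: the chlorine cylinder, the ether can | cell block B: the acid flask, the base flask, the peroxide, the reducing agent]
11. Guard goes to cell block B with the ether can.  [cell block A: the chlorine cylinder | cell block B: the acid flask, the base flask, the ether can, the peroxide, the reducing agent]
12. Guard goes back to cell block A alone.  [cell block A: the chlorine cylinder | cell block B: the acid flask, the base flask, the ether can, the peroxide, the reducing agent]
13. Guard goes to cell block B with the chlorine cylinder.  [cell block A: — | cell block B: the acid flask, the base flask, the chlorine cylinder, the ether can, the peroxide, the reducing agent]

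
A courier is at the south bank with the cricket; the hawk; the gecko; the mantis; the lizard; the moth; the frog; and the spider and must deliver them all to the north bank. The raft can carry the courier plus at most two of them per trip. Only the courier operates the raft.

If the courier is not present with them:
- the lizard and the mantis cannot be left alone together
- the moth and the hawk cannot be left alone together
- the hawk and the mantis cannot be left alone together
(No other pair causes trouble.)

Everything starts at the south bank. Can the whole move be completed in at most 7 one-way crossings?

Yes

Yes — this plan uses 7 crossings (≤ 7):
1. Courier goes to the north bank with the hawk and the lizard.  [the south bank: the cricket, the frog, the gecko, the mantis, the moth, the spider | the north bank: the hawk, the lizard]
2. Courier goes back to the south bank alone.  [the south bank: the cricket, the frog, the gecko, the mantis, the moth, the spider | the north bank: the hawk, the lizard]
3. Courier goes to the north bank with the cricket and the gecko.  [the south bank: the frog, the mantis, the moth, the spider | the north bank: the cricket, the gecko, the hawk, the lizard]
4. Courier goes back to the south bank alone.  [the south bank: the frog, the mantis, the moth, the spider | the north bank: the cricket, the gecko, the hawk, the lizard]
5. Courier goes to the north bank with the frog and the spider.  [the south bank: the mantis, the moth | the north bank: the cricket, the frog, the gecko, the hawk, the lizard, the spider]
6. Courier goes back to the south bank alone.  [the south bank: the mantis, the moth | the north bank: the cricket, the frog, the gecko, the hawk, the lizard, the spider]
7. Courier goes to the north bank with the mantis and the moth.  [the south bank: — | the north bank: the cricket, the frog, the gecko, the hawk, the lizard, the mantis, the moth, the spider]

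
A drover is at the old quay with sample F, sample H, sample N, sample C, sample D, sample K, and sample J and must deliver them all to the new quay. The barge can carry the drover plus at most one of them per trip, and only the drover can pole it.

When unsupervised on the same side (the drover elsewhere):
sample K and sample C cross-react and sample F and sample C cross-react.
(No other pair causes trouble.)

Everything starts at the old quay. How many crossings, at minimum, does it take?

15

Counting alone: the drover can take at most 1 across per trip to the new quay, so moving all 7 needs at least 7 loaded trips out, with a return between consecutive ones — at least 13 crossings.
The safety rule pushes this higher. Following every safe sequence of crossings, the most of the 7 that can be at the new quay as the barge arrives there on crossing 13 is 6 — never all 7.
So no plan with fewer than 15 crossings exists, and this one achieves 15:
1. Drover goes to the new quay with sample C.
2. Drover goes back to the old quay alone.
3. Drover goes to the new quay with sample F.
4. Drover goes back to the old quay with sample C.
5. Drover goes to the new quay with sample K.
6. Drover goes back to the old quay alone.
7. Drover goes to the new quay with sample H.
8. Drover goes back to the old quay alone.
9. Drover goes to the new quay with sample N.
10. Drover goes back to the old quay alone.
11. Drover goes to the new quay with sample D.
12. Drover goes back to the old quay alone.
13. Drover goes to the new quay with sample J.
14. Drover goes back to the old quay alone.
15. Drover goes to the new quay with sample C.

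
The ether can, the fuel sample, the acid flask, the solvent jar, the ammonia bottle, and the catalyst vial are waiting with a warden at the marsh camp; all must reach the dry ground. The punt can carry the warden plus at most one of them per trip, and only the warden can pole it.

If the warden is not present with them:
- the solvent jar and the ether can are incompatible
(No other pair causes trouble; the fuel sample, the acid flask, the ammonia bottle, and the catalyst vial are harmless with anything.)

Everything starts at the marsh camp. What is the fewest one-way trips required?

11

Counting alone: the warden can take at most 1 across per trip to the dry ground, so moving all 6 needs at least 6 loaded trips out, with a return between consecutive ones — at least 11 crossings.
The plan below uses exactly 11 crossings, so it is optimal:
1. Warden goes to the dry ground with the ether can.  [the marsh camp: the acid flask, the ammonia bottle, the catalyst vial, the fuel sample, the solvent jar | the dry ground: the ether can]
2. Warden goes back to the marsh camp alone.  [the marsh camp: the acid flask, the ammonia bottle, the catalyst vial, the fuel sample, the solvent jar | the dry ground: the ether can]
3. Warden goes to the dry ground with the fuel sample.  [the marsh camp: the acid flask, the ammonia bottle, the catalyst vial, the solvent jar | the dry ground: the ether can, the fuel sample]
4. Warden goes back to the marsh camp alone.  [the marsh camp: the acid flask, the ammonia bottle, the catalyst vial, the solvent jar | the dry ground: the ether can, the fuel sample]
5. Warden goes to the dry ground with the acid flask.  [the marsh camp: the ammonia bottle, the catalyst vial, the solvent jar | the dry ground: the acid flask, the ether can, the fuel sample]
6. Warden goes back to the marsh camp alone.  [the marsh camp: the ammonia bottle, the catalyst vial, the solvent jar | the dry ground: the acid flask, the ether can, the fuel sample]
7. Warden goes to the dry ground with the ammonia bottle.  [the marsh camp: the catalyst vial, the solvent jar | the dry ground: the acid flask, the ammonia bottle, the ether can, the fuel sample]
8. Warden goes back to the marsh camp alone.  [the marsh camp: the catalyst vial, the solvent jar | the dry ground: the acid flask, the ammonia bottle, the ether can, the fuel sample]
9. Warden goes to the dry ground with the catalyst vial.  [the marsh camp: the solvent jar | the dry ground: the acid flask, the ammonia bottle, the catalyst vial, the ether can, the fuel sample]
10. Warden goes back to the marsh camp alone.  [the marsh camp: the solvent jar | the dry ground: the acid flask, the ammonia bottle, the catalyst vial, the ether can, the fuel sample]
11. Warden goes to the dry ground with the solvent jar.  [the marsh camp: — | the dry ground: the acid flask, the ammonia bottle, the catalyst vial, the ether can, the fuel sample, the solvent jar]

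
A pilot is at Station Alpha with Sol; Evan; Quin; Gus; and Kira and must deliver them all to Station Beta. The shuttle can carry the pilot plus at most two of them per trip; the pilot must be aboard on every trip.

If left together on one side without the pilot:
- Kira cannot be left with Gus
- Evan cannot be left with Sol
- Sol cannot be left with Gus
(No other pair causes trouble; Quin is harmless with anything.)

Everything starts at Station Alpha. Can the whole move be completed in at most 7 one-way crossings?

Yes

Yes — this plan uses 5 crossings (≤ 7):
1. Pilot goes to Station Beta with Gus and Sol.
2. Pilot goes back to Station Alpha with Sol.
3. Pilot goes to Station Beta with Evan and Quin.
4. Pilot goes back to Station Alpha alone.
5. Pilot goes to Station Beta with Kira and Sol.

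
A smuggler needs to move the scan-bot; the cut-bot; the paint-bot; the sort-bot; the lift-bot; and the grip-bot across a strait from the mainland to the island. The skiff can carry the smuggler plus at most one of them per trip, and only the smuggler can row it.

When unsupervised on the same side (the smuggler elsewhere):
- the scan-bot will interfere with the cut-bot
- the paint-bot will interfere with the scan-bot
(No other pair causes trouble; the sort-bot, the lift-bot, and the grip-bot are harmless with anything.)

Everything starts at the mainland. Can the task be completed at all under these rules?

1. Smuggler goes to the island with the scan-bot.  [the mainland: the cut-bot, the grip-bot, the lift-bot, the paint-bot, the sort-bot | the island: the scan-bot]
2. Smuggler goes back to the mainland alone.  [the mainland: the cut-bot, the grip-bot, the lift-bot, the paint-bot, the sort-bot | the island: the scan-bot]
3. Smuggler goes to the island with the cut-bot.  [the mainland: the grip-bot, the lift-bot, the paint-bot, the sort-bot | the island: the cut-bot, the scan-bot]
4. Smuggler goes back to the mainland with the scan-bot.  [the mainland: the grip-bot, the lift-bot, the paint-bot, the scan-bot, the sort-bot | the island: the cut-bot]
5. Smuggler goes to the island with the paint-bot.  [the mainland: the grip-bot, the lift-bot, the scan-bot, the sort-bot | the island: the cut-bot, the paint-bot]
6. Smuggler goes back to the mainland alone.  [the mainland: the grip-bot, the lift-bot, the scan-bot, the sort-bot | the island: the cut-bot, the paint-bot]
7. Smuggler goes to the island with the sort-bot.  [the mainland: the grip-bot, the lift-bot, the scan-bot | the island: the cut-bot, the paint-bot, the sort-bot]
8. Smuggler goes back to the mainland alone.  [the mainland: the grip-bot, the lift-bot, the scan-bot | the island: the cut-bot, the paint-bot, the sort-bot]
9. Smuggler goes to the island with the lift-bot.  [the mainland: the grip-bot, the scan-bot | the island: the cut-bot, the lift-bot, the paint-bot, the sort-bot]
10. Smuggler goes back to the mainland alone.  [the mainland: the grip-bot, the scan-bot | the island: the cut-bot, the lift-bot, the paint-bot, the sort-bot]
11. Smuggler goes to the island with the grip-bot.  [the mainland: the scan-bot | the island: the cut-bot, the grip-bot, the lift-bot, the paint-bot, the sort-bot]
12. Smuggler goes back to the mainland alone.  [the mainland: the scan-bot | the island: the cut-bot, the grip-bot, the lift-bot, the paint-bot, the sort-bot]
13. Smuggler goes to the island with the scan-bot.  [the mainland: — | the island: the cut-bot, the grip-bot, the lift-bot, the paint-bot, the scan-bot, the sort-bot]

Yes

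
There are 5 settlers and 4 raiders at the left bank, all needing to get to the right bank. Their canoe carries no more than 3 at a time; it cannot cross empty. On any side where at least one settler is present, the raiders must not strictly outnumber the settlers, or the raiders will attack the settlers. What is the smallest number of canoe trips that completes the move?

Counting alone: each trip to the right bank takes at most 3 across and each return brings at least 1 back, so after t trips out (and t−1 returns) at most 3t − (t−1) of the 9 are across; that first reaches 9 at t = 4, so at least 7 crossings are needed.
The plan below uses exactly 7 crossings, so it is optimal:
1. 3 raiders → the right bank.  (the left bank: 5S 1R; the right bank: 0S 3R)
2. 1 raider ← the left bank.  (the left bank: 5S 2R; the right bank: 0S 2R)
3. 3 settlers → the right bank.  (the left bank: 2S 2R; the right bank: 3S 2R)
4. 1 settler ← the left bank.  (the left bank: 3S 2R; the right bank: 2S 2R)
5. 2 settlers and 1 raider → the right bank.  (the left bank: 1S 1R; the right bank: 4S 3R)
6. 1 settler ← the left bank.  (the left bank: 2S 1R; the right bank: 3S 3R)
7. 2 settlers and 1 raider → the right bank.  (the left bank: 0S 0R; the right bank: 5S 4R)

7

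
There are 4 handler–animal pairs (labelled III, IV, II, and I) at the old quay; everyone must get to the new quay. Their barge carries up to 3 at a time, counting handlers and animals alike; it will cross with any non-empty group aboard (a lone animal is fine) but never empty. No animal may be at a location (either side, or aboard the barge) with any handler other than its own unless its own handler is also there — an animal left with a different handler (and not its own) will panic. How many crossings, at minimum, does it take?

Counting alone: each trip to the new quay takes at most 3 across and each return brings at least 1 back, so after t trips out (and t−1 returns) at most 3t − (t−1) of the 8 are across; that first reaches 8 at t = 4, so at least 7 crossings are needed.
The safety rule pushes this higher. Following every safe sequence of crossings, the most of the 8 that can be at the new quay as the barge arrives there on crossing 7 is 7 — never all 8.
So no plan with fewer than 9 crossings exists, and this one achieves 9:
1. animal III and handler III cross → the new quay.
2. handler III crosses ← the old quay.
3. animal IV, handler III, and handler IV cross → the new quay.
4. animal III and handler III cross ← the old quay.
5. handler I, handler II, and handler III cross → the new quay.
6. animal IV crosses ← the old quay.
7. animal III and animal IV cross → the new quay.
8. animal III crosses ← the old quay.
9. animal I, animal II, and animal III cross → the new quay.

9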